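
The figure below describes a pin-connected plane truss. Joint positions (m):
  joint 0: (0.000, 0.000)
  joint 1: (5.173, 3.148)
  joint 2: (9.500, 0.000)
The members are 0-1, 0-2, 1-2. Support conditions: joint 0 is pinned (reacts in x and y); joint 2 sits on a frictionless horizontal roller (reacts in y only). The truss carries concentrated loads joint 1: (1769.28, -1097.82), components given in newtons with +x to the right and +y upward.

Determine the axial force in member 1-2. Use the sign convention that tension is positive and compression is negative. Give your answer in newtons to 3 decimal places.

-2012.690

N=3 nodes, M=3 members, R=3 reactions → 2N=6, M+R=6
member 0 (0-1): L=6.0556, (cx,cy)=(0.8543,0.5199)
member 1 (0-2): L=9.5000, (cx,cy)=(1.0000,0.0000)
member 2 (1-2): L=5.3510, (cx,cy)=(0.8086,-0.5883)
solve A·x = −loads:
  F[0-1] = +165.9228 N (tension)
  F[0-2] = +1627.5395 N (tension)
  F[1-2] = -2012.6896 N (compression)
  Rx@0 = -1769.2800 N
  Ry@0 = -86.2554 N
  Ry@2 = +1184.0754 N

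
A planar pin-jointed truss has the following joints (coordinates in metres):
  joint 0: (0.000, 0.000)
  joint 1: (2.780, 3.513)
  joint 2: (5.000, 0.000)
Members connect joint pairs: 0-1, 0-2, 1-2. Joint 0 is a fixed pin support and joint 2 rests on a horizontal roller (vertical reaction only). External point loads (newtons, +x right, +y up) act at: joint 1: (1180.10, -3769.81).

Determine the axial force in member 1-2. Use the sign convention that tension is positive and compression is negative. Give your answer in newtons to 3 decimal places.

-3460.279

N=3 nodes, M=3 members, R=3 reactions → 2N=6, M+R=6
member 0 (0-1): L=4.4799, (cx,cy)=(0.6205,0.7842)
member 1 (0-2): L=5.0000, (cx,cy)=(1.0000,0.0000)
member 2 (1-2): L=4.1557, (cx,cy)=(0.5342,-0.8454)
solve A·x = −loads:
  F[0-1] = -1077.1383 N (compression)
  F[0-2] = +1848.5166 N (tension)
  F[1-2] = -3460.2791 N (compression)
  Rx@0 = -1180.1000 N
  Ry@0 = +844.6574 N
  Ry@2 = +2925.1526 N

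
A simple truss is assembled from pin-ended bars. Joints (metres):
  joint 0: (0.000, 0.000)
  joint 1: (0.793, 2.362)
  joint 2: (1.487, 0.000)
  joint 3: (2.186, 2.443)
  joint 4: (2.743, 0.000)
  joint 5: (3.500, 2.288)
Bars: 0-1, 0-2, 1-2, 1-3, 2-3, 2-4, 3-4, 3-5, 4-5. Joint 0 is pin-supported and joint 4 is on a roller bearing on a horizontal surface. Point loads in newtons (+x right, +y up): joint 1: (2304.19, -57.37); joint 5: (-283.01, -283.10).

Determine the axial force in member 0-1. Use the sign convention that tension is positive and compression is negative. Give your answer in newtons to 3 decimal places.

N=6 nodes, M=9 members, R=3 reactions → 2N=12, M+R=12
member 0 (0-1): L=2.4916, (cx,cy)=(0.3183,0.9480)
member 1 (0-2): L=1.4870, (cx,cy)=(1.0000,0.0000)
member 2 (1-2): L=2.4618, (cx,cy)=(0.2819,-0.9594)
member 3 (1-3): L=1.3954, (cx,cy)=(0.9983,0.0580)
member 4 (2-3): L=2.5410, (cx,cy)=(0.2751,0.9614)
member 5 (2-4): L=1.2560, (cx,cy)=(1.0000,0.0000)
member 6 (3-4): L=2.5057, (cx,cy)=(0.2223,-0.9750)
member 7 (3-5): L=1.3231, (cx,cy)=(0.9931,-0.1171)
member 8 (4-5): L=2.4100, (cx,cy)=(0.3141,0.9494)
solve A·x = −loads:
  F[0-1] = +1883.3561 N (tension)
  F[0-2] = +1421.7568 N (tension)
  F[1-2] = -1990.0061 N (compression)
  F[1-3] = -1145.7113 N (compression)
  F[2-3] = +1985.9144 N (tension)
  F[2-4] = +314.4742 N (tension)
  F[3-4] = -1868.0317 N (compression)
  F[3-5] = -183.4958 N (compression)
  F[4-5] = -320.8348 N (compression)
  Rx@0 = -2021.1800 N
  Ry@0 = -1785.4193 N
  Ry@4 = +2125.8893 N

1883.356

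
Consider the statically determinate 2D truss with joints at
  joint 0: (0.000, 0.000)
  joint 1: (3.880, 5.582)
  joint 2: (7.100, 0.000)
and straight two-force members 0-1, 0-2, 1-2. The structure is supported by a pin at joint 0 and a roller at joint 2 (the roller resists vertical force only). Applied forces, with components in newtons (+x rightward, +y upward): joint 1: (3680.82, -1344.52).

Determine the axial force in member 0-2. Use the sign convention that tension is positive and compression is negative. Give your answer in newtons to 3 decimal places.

2093.174

N=3 nodes, M=3 members, R=3 reactions → 2N=6, M+R=6
member 0 (0-1): L=6.7980, (cx,cy)=(0.5708,0.8211)
member 1 (0-2): L=7.1000, (cx,cy)=(1.0000,0.0000)
member 2 (1-2): L=6.4442, (cx,cy)=(0.4997,-0.8662)
solve A·x = −loads:
  F[0-1] = +2781.6632 N (tension)
  F[0-2] = +2093.1743 N (tension)
  F[1-2] = -4189.0490 N (compression)
  Rx@0 = -3680.8200 N
  Ry@0 = -2284.0821 N
  Ry@2 = +3628.6021 N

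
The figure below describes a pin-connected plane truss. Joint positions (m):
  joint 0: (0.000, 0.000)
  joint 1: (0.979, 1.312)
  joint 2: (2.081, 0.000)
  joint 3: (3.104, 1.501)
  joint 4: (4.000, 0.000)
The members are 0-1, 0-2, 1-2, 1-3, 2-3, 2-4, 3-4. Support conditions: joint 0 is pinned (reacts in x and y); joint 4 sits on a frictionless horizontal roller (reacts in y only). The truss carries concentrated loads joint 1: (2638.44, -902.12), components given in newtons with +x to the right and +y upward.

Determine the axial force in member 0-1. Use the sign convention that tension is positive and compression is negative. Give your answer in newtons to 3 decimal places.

229.683

N=5 nodes, M=7 members, R=3 reactions → 2N=10, M+R=10
member 0 (0-1): L=1.6370, (cx,cy)=(0.5980,0.8015)
member 1 (0-2): L=2.0810, (cx,cy)=(1.0000,0.0000)
member 2 (1-2): L=1.7134, (cx,cy)=(0.6432,-0.7657)
member 3 (1-3): L=2.1334, (cx,cy)=(0.9961,0.0886)
member 4 (2-3): L=1.8165, (cx,cy)=(0.5632,0.8263)
member 5 (2-4): L=1.9190, (cx,cy)=(1.0000,0.0000)
member 6 (3-4): L=1.7481, (cx,cy)=(0.5126,-0.8587)
solve A·x = −loads:
  F[0-1] = +229.6825 N (tension)
  F[0-2] = +2501.0799 N (tension)
  F[1-2] = -1590.2306 N (compression)
  F[1-3] = -1484.1352 N (compression)
  F[2-3] = +1473.6010 N (tension)
  F[2-4] = +648.3925 N (tension)
  F[3-4] = -1265.0091 N (compression)
  Rx@0 = -2638.4400 N
  Ry@0 = -184.0822 N
  Ry@4 = +1086.2022 N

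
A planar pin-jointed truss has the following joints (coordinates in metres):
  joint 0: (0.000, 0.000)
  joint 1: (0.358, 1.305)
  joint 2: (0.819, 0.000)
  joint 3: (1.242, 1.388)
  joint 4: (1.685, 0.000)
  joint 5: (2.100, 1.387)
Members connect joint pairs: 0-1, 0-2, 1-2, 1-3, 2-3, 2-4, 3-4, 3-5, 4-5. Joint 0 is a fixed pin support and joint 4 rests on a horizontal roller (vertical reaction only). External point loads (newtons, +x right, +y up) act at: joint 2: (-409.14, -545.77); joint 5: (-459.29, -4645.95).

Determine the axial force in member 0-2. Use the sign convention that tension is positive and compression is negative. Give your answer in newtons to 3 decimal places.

-1001.671

N=6 nodes, M=9 members, R=3 reactions → 2N=12, M+R=12
member 0 (0-1): L=1.3532, (cx,cy)=(0.2646,0.9644)
member 1 (0-2): L=0.8190, (cx,cy)=(1.0000,0.0000)
member 2 (1-2): L=1.3840, (cx,cy)=(0.3331,-0.9429)
member 3 (1-3): L=0.8879, (cx,cy)=(0.9956,0.0935)
member 4 (2-3): L=1.4510, (cx,cy)=(0.2915,0.9566)
member 5 (2-4): L=0.8660, (cx,cy)=(1.0000,0.0000)
member 6 (3-4): L=1.4570, (cx,cy)=(0.3041,-0.9527)
member 7 (3-5): L=0.8580, (cx,cy)=(1.0000,-0.0012)
member 8 (4-5): L=1.4478, (cx,cy)=(0.2867,0.9580)
solve A·x = −loads:
  F[0-1] = +503.6401 N (tension)
  F[0-2] = -1001.6707 N (compression)
  F[1-2] = -485.7316 N (compression)
  F[1-3] = +296.3280 N (tension)
  F[2-3] = +1049.3427 N (tension)
  F[2-4] = -1060.2228 N (compression)
  F[3-4] = -1083.8658 N (compression)
  F[3-5] = +930.4865 N (tension)
  F[4-5] = -4848.3247 N (compression)
  Rx@0 = +868.4300 N
  Ry@0 = -485.6957 N
  Ry@4 = +5677.4157 N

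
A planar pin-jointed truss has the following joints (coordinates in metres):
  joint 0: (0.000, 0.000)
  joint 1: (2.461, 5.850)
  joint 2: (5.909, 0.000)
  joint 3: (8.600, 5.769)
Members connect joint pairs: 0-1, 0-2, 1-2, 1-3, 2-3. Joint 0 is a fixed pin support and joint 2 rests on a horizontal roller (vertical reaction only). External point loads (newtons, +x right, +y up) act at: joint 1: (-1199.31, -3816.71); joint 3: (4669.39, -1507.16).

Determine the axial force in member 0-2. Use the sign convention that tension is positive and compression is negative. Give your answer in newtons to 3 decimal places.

2699.942

N=4 nodes, M=5 members, R=3 reactions → 2N=8, M+R=8
member 0 (0-1): L=6.3466, (cx,cy)=(0.3878,0.9218)
member 1 (0-2): L=5.9090, (cx,cy)=(1.0000,0.0000)
member 2 (1-2): L=6.7905, (cx,cy)=(0.5078,-0.8615)
member 3 (1-3): L=6.1395, (cx,cy)=(0.9999,-0.0132)
member 4 (2-3): L=6.3658, (cx,cy)=(0.4227,0.9063)
solve A·x = −loads:
  F[0-1] = +1986.0787 N (tension)
  F[0-2] = +2699.9419 N (tension)
  F[1-2] = -6637.1196 N (compression)
  F[1-3] = +5340.0197 N (tension)
  F[2-3] = -1585.3237 N (compression)
  Rx@0 = -3470.0800 N
  Ry@0 = -1830.6818 N
  Ry@2 = +7154.5518 N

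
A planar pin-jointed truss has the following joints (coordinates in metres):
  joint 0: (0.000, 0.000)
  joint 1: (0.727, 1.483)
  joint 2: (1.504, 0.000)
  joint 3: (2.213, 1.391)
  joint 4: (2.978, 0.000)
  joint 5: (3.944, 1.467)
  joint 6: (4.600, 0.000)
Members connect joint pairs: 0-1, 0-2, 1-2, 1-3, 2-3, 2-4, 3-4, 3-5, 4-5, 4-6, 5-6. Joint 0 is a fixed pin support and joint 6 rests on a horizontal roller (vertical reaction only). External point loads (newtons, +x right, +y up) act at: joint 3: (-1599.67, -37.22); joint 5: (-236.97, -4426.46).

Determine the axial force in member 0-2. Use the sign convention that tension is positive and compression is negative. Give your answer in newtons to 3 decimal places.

-1243.537

N=7 nodes, M=11 members, R=3 reactions → 2N=14, M+R=14
member 0 (0-1): L=1.6516, (cx,cy)=(0.4402,0.8979)
member 1 (0-2): L=1.5040, (cx,cy)=(1.0000,0.0000)
member 2 (1-2): L=1.6742, (cx,cy)=(0.4641,-0.8858)
member 3 (1-3): L=1.4888, (cx,cy)=(0.9981,-0.0618)
member 4 (2-3): L=1.5613, (cx,cy)=(0.4541,0.8909)
member 5 (2-4): L=1.4740, (cx,cy)=(1.0000,0.0000)
member 6 (3-4): L=1.5875, (cx,cy)=(0.4819,-0.8762)
member 7 (3-5): L=1.7327, (cx,cy)=(0.9990,0.0439)
member 8 (4-5): L=1.7565, (cx,cy)=(0.5500,0.8352)
member 9 (4-6): L=1.6220, (cx,cy)=(1.0000,0.0000)
member 10 (5-6): L=1.6070, (cx,cy)=(0.4082,-0.9129)
solve A·x = −loads:
  F[0-1] = -1347.4212 N (compression)
  F[0-2] = -1243.5371 N (compression)
  F[1-2] = +1454.5027 N (tension)
  F[1-3] = -1270.5603 N (compression)
  F[2-3] = -1446.0837 N (compression)
  F[2-4] = +88.1844 N (tension)
  F[3-4] = +1290.8242 N (tension)
  F[3-5] = -948.1081 N (compression)
  F[4-5] = -1354.2522 N (compression)
  F[4-6] = +1455.0121 N (tension)
  F[5-6] = -3564.3196 N (compression)
  Rx@0 = +1836.6400 N
  Ry@0 = +1209.8648 N
  Ry@6 = +3253.8152 N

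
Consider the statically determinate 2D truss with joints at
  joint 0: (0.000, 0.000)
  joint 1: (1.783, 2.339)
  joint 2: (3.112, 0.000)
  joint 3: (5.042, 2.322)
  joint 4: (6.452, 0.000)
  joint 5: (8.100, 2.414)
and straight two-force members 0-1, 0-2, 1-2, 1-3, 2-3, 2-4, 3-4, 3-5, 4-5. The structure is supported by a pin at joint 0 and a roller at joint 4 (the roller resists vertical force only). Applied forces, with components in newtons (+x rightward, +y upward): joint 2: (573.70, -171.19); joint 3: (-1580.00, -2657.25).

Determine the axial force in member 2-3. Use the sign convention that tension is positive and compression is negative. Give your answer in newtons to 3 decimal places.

-1398.347

N=6 nodes, M=9 members, R=3 reactions → 2N=12, M+R=12
member 0 (0-1): L=2.9411, (cx,cy)=(0.6062,0.7953)
member 1 (0-2): L=3.1120, (cx,cy)=(1.0000,0.0000)
member 2 (1-2): L=2.6902, (cx,cy)=(0.4940,-0.8695)
member 3 (1-3): L=3.2590, (cx,cy)=(1.0000,-0.0052)
member 4 (2-3): L=3.0194, (cx,cy)=(0.6392,0.7690)
member 5 (2-4): L=3.3400, (cx,cy)=(1.0000,0.0000)
member 6 (3-4): L=2.7166, (cx,cy)=(0.5190,-0.8548)
member 7 (3-5): L=3.0594, (cx,cy)=(0.9995,0.0301)
member 8 (4-5): L=2.9229, (cx,cy)=(0.5638,0.8259)
solve A·x = −loads:
  F[0-1] = -1556.6156 N (compression)
  F[0-2] = -62.6207 N (compression)
  F[1-2] = +1433.7381 N (tension)
  F[1-3] = -1651.9910 N (compression)
  F[2-3] = -1398.3469 N (compression)
  F[2-4] = +965.8011 N (tension)
  F[3-4] = -1860.7601 N (compression)
  F[3-5] = +0.0000 N (tension)
  F[4-5] = +0.0000 N (tension)
  Rx@0 = +1006.3000 N
  Ry@0 = +1237.9506 N
  Ry@4 = +1590.4894 N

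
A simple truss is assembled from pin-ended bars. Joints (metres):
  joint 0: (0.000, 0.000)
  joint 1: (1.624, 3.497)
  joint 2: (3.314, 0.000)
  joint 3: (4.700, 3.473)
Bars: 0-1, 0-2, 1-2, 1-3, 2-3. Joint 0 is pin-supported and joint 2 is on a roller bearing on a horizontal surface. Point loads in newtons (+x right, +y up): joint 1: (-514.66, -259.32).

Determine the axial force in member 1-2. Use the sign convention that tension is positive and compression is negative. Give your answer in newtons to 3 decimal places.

462.034

N=4 nodes, M=5 members, R=3 reactions → 2N=8, M+R=8
member 0 (0-1): L=3.8557, (cx,cy)=(0.4212,0.9070)
member 1 (0-2): L=3.3140, (cx,cy)=(1.0000,0.0000)
member 2 (1-2): L=3.8840, (cx,cy)=(0.4351,-0.9004)
member 3 (1-3): L=3.0761, (cx,cy)=(1.0000,-0.0078)
member 4 (2-3): L=3.7393, (cx,cy)=(0.3707,0.9288)
solve A·x = −loads:
  F[0-1] = -744.5912 N (compression)
  F[0-2] = -201.0418 N (compression)
  F[1-2] = +462.0340 N (tension)
  F[1-3] = -0.0000 N (tension)
  F[2-3] = +0.0000 N (tension)
  Rx@0 = +514.6600 N
  Ry@0 = +675.3219 N
  Ry@2 = -416.0019 N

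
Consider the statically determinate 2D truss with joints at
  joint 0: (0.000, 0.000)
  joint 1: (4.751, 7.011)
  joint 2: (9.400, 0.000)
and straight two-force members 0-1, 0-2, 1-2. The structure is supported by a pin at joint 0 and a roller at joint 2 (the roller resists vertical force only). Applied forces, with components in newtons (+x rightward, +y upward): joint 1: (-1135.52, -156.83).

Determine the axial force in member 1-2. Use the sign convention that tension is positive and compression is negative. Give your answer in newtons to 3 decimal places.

N=3 nodes, M=3 members, R=3 reactions → 2N=6, M+R=6
member 0 (0-1): L=8.4691, (cx,cy)=(0.5610,0.8278)
member 1 (0-2): L=9.4000, (cx,cy)=(1.0000,0.0000)
member 2 (1-2): L=8.4123, (cx,cy)=(0.5526,-0.8334)
solve A·x = −loads:
  F[0-1] = -1116.7663 N (compression)
  F[0-2] = -509.0379 N (compression)
  F[1-2] = +921.1004 N (tension)
  Rx@0 = +1135.5200 N
  Ry@0 = +924.4929 N
  Ry@2 = -767.6629 N

921.100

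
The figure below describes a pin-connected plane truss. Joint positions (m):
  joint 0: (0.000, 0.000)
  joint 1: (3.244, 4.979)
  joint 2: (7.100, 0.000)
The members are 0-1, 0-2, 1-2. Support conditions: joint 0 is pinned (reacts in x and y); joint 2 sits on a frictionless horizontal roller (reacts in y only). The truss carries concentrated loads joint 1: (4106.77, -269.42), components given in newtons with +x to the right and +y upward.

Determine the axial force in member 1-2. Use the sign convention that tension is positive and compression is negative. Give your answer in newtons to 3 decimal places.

-3798.318

N=3 nodes, M=3 members, R=3 reactions → 2N=6, M+R=6
member 0 (0-1): L=5.9426, (cx,cy)=(0.5459,0.8379)
member 1 (0-2): L=7.1000, (cx,cy)=(1.0000,0.0000)
member 2 (1-2): L=6.2976, (cx,cy)=(0.6123,-0.7906)
solve A·x = −loads:
  F[0-1] = +3262.6451 N (tension)
  F[0-2] = +2325.7149 N (tension)
  F[1-2] = -3798.3178 N (compression)
  Rx@0 = -4106.7700 N
  Ry@0 = -2733.6231 N
  Ry@2 = +3003.0431 N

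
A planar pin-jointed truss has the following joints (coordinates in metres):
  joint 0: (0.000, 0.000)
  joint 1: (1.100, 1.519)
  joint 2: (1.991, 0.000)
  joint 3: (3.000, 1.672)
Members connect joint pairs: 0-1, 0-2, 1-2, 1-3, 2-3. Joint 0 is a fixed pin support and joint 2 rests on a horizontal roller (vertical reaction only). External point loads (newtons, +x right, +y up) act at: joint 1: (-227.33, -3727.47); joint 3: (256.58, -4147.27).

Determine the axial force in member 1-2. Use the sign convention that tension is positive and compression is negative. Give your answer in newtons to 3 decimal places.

-4602.127

N=4 nodes, M=5 members, R=3 reactions → 2N=8, M+R=8
member 0 (0-1): L=1.8755, (cx,cy)=(0.5865,0.8099)
member 1 (0-2): L=1.9910, (cx,cy)=(1.0000,0.0000)
member 2 (1-2): L=1.7610, (cx,cy)=(0.5060,-0.8626)
member 3 (1-3): L=1.9062, (cx,cy)=(0.9968,0.0803)
member 4 (2-3): L=1.9529, (cx,cy)=(0.5167,0.8562)
solve A·x = −loads:
  F[0-1] = +587.3251 N (tension)
  F[0-2] = -315.2290 N (compression)
  F[1-2] = -4602.1269 N (compression)
  F[1-3] = +2909.6555 N (tension)
  F[2-3] = -5116.7028 N (compression)
  Rx@0 = -29.2500 N
  Ry@0 = -475.6942 N
  Ry@2 = +8350.4342 N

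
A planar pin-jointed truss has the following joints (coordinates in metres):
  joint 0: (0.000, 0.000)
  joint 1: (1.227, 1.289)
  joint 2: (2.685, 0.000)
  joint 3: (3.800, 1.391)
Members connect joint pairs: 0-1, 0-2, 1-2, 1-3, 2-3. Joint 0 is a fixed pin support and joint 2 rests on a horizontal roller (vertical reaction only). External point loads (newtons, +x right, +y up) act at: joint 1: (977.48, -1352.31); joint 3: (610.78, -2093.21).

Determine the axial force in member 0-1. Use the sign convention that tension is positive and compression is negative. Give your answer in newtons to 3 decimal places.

N=4 nodes, M=5 members, R=3 reactions → 2N=8, M+R=8
member 0 (0-1): L=1.7796, (cx,cy)=(0.6895,0.7243)
member 1 (0-2): L=2.6850, (cx,cy)=(1.0000,0.0000)
member 2 (1-2): L=1.9461, (cx,cy)=(0.7492,-0.6624)
member 3 (1-3): L=2.5750, (cx,cy)=(0.9992,0.0396)
member 4 (2-3): L=1.7827, (cx,cy)=(0.6254,0.7803)
solve A·x = −loads:
  F[0-1] = +1271.0086 N (tension)
  F[0-2] = +711.9342 N (tension)
  F[1-2] = -3290.1090 N (compression)
  F[1-3] = +2365.6280 N (tension)
  F[2-3] = -2802.7805 N (compression)
  Rx@0 = -1588.2600 N
  Ry@0 = -920.6063 N
  Ry@2 = +4366.1263 N

1271.009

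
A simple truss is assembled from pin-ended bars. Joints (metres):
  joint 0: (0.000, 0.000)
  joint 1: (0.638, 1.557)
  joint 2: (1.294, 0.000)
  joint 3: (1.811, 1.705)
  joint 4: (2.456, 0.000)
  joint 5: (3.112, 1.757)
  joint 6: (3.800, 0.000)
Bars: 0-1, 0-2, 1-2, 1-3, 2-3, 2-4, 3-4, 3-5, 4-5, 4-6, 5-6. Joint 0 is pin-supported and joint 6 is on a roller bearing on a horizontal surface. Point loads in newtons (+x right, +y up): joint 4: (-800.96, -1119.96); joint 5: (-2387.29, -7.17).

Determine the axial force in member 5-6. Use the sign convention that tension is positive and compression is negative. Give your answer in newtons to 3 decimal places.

N=7 nodes, M=11 members, R=3 reactions → 2N=14, M+R=14
member 0 (0-1): L=1.6826, (cx,cy)=(0.3792,0.9253)
member 1 (0-2): L=1.2940, (cx,cy)=(1.0000,0.0000)
member 2 (1-2): L=1.6896, (cx,cy)=(0.3883,-0.9215)
member 3 (1-3): L=1.1823, (cx,cy)=(0.9921,0.1252)
member 4 (2-3): L=1.7817, (cx,cy)=(0.2902,0.9570)
member 5 (2-4): L=1.1620, (cx,cy)=(1.0000,0.0000)
member 6 (3-4): L=1.8229, (cx,cy)=(0.3538,-0.9353)
member 7 (3-5): L=1.3020, (cx,cy)=(0.9992,0.0399)
member 8 (4-5): L=1.8755, (cx,cy)=(0.3498,0.9368)
member 9 (4-6): L=1.3440, (cx,cy)=(1.0000,0.0000)
member 10 (5-6): L=1.8869, (cx,cy)=(0.3646,-0.9312)
solve A·x = −loads:
  F[0-1] = -1622.3610 N (compression)
  F[0-2] = -2573.1074 N (compression)
  F[1-2] = +1466.8240 N (tension)
  F[1-3] = -1194.0567 N (compression)
  F[2-3] = -1412.5235 N (compression)
  F[2-4] = -1593.7013 N (compression)
  F[3-4] = +1514.0138 N (tension)
  F[3-5] = -2131.9489 N (compression)
  F[4-5] = -316.0794 N (compression)
  F[4-6] = -146.4840 N (compression)
  F[5-6] = +401.7453 N (tension)
  Rx@0 = +3188.2500 N
  Ry@0 = +1501.2178 N
  Ry@6 = -374.0878 N

401.745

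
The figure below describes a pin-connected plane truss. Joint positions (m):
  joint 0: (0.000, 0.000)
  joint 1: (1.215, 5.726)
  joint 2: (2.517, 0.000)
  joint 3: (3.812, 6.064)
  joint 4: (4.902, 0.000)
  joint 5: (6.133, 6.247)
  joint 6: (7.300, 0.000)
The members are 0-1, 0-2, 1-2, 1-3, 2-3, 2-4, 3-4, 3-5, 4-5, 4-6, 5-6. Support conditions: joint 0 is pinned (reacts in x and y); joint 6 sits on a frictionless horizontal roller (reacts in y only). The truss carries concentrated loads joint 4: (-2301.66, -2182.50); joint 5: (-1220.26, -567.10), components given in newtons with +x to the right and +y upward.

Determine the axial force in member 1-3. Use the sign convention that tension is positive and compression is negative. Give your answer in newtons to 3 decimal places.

-797.289

N=7 nodes, M=11 members, R=3 reactions → 2N=14, M+R=14
member 0 (0-1): L=5.8535, (cx,cy)=(0.2076,0.9782)
member 1 (0-2): L=2.5170, (cx,cy)=(1.0000,0.0000)
member 2 (1-2): L=5.8722, (cx,cy)=(0.2217,-0.9751)
member 3 (1-3): L=2.6189, (cx,cy)=(0.9916,0.1291)
member 4 (2-3): L=6.2007, (cx,cy)=(0.2088,0.9779)
member 5 (2-4): L=2.3850, (cx,cy)=(1.0000,0.0000)
member 6 (3-4): L=6.1612, (cx,cy)=(0.1769,-0.9842)
member 7 (3-5): L=2.3282, (cx,cy)=(0.9969,0.0786)
member 8 (4-5): L=6.3671, (cx,cy)=(0.1933,0.9811)
member 9 (4-6): L=2.3980, (cx,cy)=(1.0000,0.0000)
member 10 (5-6): L=6.3551, (cx,cy)=(0.1836,-0.9830)
solve A·x = −loads:
  F[0-1] = -1893.0664 N (compression)
  F[0-2] = -3128.9788 N (compression)
  F[1-2] = +1793.5800 N (tension)
  F[1-3] = -797.2892 N (compression)
  F[2-3] = -1788.3731 N (compression)
  F[2-4] = -2357.8039 N (compression)
  F[3-4] = +1763.2689 N (tension)
  F[3-5] = -1480.6440 N (compression)
  F[4-5] = +455.6412 N (tension)
  F[4-6] = +167.7109 N (tension)
  F[5-6] = -913.2944 N (compression)
  Rx@0 = +3521.9200 N
  Ry@0 = +1851.8363 N
  Ry@6 = +897.7637 N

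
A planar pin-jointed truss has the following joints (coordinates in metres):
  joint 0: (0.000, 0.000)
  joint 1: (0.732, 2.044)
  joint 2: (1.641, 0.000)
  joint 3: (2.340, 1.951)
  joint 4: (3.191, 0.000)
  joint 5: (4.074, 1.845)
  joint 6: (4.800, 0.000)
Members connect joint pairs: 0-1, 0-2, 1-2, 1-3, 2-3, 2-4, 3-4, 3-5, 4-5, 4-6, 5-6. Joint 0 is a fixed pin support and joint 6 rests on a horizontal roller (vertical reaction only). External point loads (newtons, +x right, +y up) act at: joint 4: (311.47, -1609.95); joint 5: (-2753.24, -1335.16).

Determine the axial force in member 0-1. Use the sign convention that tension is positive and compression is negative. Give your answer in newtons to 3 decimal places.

N=7 nodes, M=11 members, R=3 reactions → 2N=14, M+R=14
member 0 (0-1): L=2.1711, (cx,cy)=(0.3372,0.9414)
member 1 (0-2): L=1.6410, (cx,cy)=(1.0000,0.0000)
member 2 (1-2): L=2.2370, (cx,cy)=(0.4063,-0.9137)
member 3 (1-3): L=1.6107, (cx,cy)=(0.9983,-0.0577)
member 4 (2-3): L=2.0724, (cx,cy)=(0.3373,0.9414)
member 5 (2-4): L=1.5500, (cx,cy)=(1.0000,0.0000)
member 6 (3-4): L=2.1285, (cx,cy)=(0.3998,-0.9166)
member 7 (3-5): L=1.7372, (cx,cy)=(0.9981,-0.0610)
member 8 (4-5): L=2.0454, (cx,cy)=(0.4317,0.9020)
member 9 (4-6): L=1.6090, (cx,cy)=(1.0000,0.0000)
member 10 (5-6): L=1.9827, (cx,cy)=(0.3662,-0.9305)
solve A·x = −loads:
  F[0-1] = -1911.8261 N (compression)
  F[0-2] = -1797.1916 N (compression)
  F[1-2] = +2063.7281 N (tension)
  F[1-3] = -1485.6442 N (compression)
  F[2-3] = -2003.0405 N (compression)
  F[2-4] = -283.0112 N (compression)
  F[3-4] = +2165.3708 N (tension)
  F[3-5] = -3030.1375 N (compression)
  F[4-5] = -415.5419 N (compression)
  F[4-6] = +450.6401 N (tension)
  F[5-6] = -1230.6947 N (compression)
  Rx@0 = +2441.7700 N
  Ry@0 = +1799.8882 N
  Ry@6 = +1145.2218 N

-1911.826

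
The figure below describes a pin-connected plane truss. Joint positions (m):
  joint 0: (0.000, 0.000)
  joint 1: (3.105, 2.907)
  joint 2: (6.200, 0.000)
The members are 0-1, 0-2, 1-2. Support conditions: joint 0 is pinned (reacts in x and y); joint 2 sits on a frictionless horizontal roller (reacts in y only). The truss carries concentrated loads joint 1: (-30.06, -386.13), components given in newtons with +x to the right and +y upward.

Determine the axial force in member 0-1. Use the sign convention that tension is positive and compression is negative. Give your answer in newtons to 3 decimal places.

-302.653

N=3 nodes, M=3 members, R=3 reactions → 2N=6, M+R=6
member 0 (0-1): L=4.2534, (cx,cy)=(0.7300,0.6834)
member 1 (0-2): L=6.2000, (cx,cy)=(1.0000,0.0000)
member 2 (1-2): L=4.2461, (cx,cy)=(0.7289,-0.6846)
solve A·x = −loads:
  F[0-1] = -302.6533 N (compression)
  F[0-2] = +190.8766 N (tension)
  F[1-2] = -261.8701 N (compression)
  Rx@0 = +30.0600 N
  Ry@0 = +206.8479 N
  Ry@2 = +179.2821 N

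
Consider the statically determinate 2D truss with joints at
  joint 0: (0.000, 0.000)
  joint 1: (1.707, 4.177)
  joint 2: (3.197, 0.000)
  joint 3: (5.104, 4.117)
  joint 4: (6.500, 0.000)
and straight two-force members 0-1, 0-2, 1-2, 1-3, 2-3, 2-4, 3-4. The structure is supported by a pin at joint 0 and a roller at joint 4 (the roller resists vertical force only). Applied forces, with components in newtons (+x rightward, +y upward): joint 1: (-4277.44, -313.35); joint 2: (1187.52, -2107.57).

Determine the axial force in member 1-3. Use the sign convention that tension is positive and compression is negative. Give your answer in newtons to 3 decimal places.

N=5 nodes, M=7 members, R=3 reactions → 2N=10, M+R=10
member 0 (0-1): L=4.5123, (cx,cy)=(0.3783,0.9257)
member 1 (0-2): L=3.1970, (cx,cy)=(1.0000,0.0000)
member 2 (1-2): L=4.4348, (cx,cy)=(0.3360,-0.9419)
member 3 (1-3): L=3.3975, (cx,cy)=(0.9998,-0.0177)
member 4 (2-3): L=4.5372, (cx,cy)=(0.4203,0.9074)
member 5 (2-4): L=3.3030, (cx,cy)=(1.0000,0.0000)
member 6 (3-4): L=4.3472, (cx,cy)=(0.3211,-0.9470)
solve A·x = −loads:
  F[0-1] = -4375.9809 N (compression)
  F[0-2] = -1434.5027 N (compression)
  F[1-2] = +3943.7736 N (tension)
  F[1-3] = +1297.1988 N (tension)
  F[2-3] = -1770.9690 N (compression)
  F[2-4] = -552.6553 N (compression)
  F[3-4] = +1721.0070 N (tension)
  Rx@0 = +3089.9200 N
  Ry@0 = +4050.7780 N
  Ry@4 = -1629.8580 N

1297.199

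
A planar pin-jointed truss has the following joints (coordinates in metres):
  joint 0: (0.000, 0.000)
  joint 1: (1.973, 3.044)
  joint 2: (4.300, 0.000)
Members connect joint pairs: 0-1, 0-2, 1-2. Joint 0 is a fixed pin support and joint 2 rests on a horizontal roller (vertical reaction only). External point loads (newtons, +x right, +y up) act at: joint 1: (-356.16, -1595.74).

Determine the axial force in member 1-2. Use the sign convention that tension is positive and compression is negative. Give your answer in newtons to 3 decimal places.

N=3 nodes, M=3 members, R=3 reactions → 2N=6, M+R=6
member 0 (0-1): L=3.6275, (cx,cy)=(0.5439,0.8391)
member 1 (0-2): L=4.3000, (cx,cy)=(1.0000,0.0000)
member 2 (1-2): L=3.8316, (cx,cy)=(0.6073,-0.7945)
solve A·x = −loads:
  F[0-1] = -1329.5424 N (compression)
  F[0-2] = +366.9816 N (tension)
  F[1-2] = -604.2599 N (compression)
  Rx@0 = +356.1600 N
  Ry@0 = +1115.6833 N
  Ry@2 = +480.0567 N

-604.260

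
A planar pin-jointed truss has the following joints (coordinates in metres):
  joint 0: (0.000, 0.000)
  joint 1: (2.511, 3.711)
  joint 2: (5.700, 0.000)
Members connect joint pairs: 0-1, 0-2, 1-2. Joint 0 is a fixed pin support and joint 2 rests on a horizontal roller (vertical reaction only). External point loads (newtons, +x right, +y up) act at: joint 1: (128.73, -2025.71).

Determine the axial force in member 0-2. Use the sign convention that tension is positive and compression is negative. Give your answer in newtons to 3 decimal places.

N=3 nodes, M=3 members, R=3 reactions → 2N=6, M+R=6
member 0 (0-1): L=4.4807, (cx,cy)=(0.5604,0.8282)
member 1 (0-2): L=5.7000, (cx,cy)=(1.0000,0.0000)
member 2 (1-2): L=4.8930, (cx,cy)=(0.6518,-0.7584)
solve A·x = −loads:
  F[0-1] = -1267.2021 N (compression)
  F[0-2] = +838.8751 N (tension)
  F[1-2] = -1287.1113 N (compression)
  Rx@0 = -128.7300 N
  Ry@0 = +1049.5214 N
  Ry@2 = +976.1886 N

838.875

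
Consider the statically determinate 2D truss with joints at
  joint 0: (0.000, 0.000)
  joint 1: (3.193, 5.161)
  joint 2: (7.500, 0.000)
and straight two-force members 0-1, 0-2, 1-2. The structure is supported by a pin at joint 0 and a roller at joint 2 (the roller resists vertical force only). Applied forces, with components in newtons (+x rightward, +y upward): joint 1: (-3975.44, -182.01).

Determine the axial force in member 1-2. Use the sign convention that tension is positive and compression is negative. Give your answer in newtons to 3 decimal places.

N=3 nodes, M=3 members, R=3 reactions → 2N=6, M+R=6
member 0 (0-1): L=6.0689, (cx,cy)=(0.5261,0.8504)
member 1 (0-2): L=7.5000, (cx,cy)=(1.0000,0.0000)
member 2 (1-2): L=6.7221, (cx,cy)=(0.6407,-0.7678)
solve A·x = −loads:
  F[0-1] = -3339.7653 N (compression)
  F[0-2] = -2218.2970 N (compression)
  F[1-2] = +3462.1636 N (tension)
  Rx@0 = +3975.4400 N
  Ry@0 = +2840.1551 N
  Ry@2 = -2658.1451 N

3462.164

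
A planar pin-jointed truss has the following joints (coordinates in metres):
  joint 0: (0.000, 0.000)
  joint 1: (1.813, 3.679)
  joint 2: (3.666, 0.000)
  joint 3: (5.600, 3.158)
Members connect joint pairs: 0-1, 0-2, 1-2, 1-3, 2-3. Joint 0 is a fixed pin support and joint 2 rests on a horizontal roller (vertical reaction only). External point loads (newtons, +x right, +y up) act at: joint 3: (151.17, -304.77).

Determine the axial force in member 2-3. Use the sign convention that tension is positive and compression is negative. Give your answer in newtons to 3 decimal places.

-307.118

N=4 nodes, M=5 members, R=3 reactions → 2N=8, M+R=8
member 0 (0-1): L=4.1015, (cx,cy)=(0.4420,0.8970)
member 1 (0-2): L=3.6660, (cx,cy)=(1.0000,0.0000)
member 2 (1-2): L=4.1193, (cx,cy)=(0.4498,-0.8931)
member 3 (1-3): L=3.8227, (cx,cy)=(0.9907,-0.1363)
member 4 (2-3): L=3.7032, (cx,cy)=(0.5223,0.8528)
solve A·x = −loads:
  F[0-1] = +324.4202 N (tension)
  F[0-2] = +7.7642 N (tension)
  F[1-2] = -373.8249 N (compression)
  F[1-3] = +314.4994 N (tension)
  F[2-3] = -307.1178 N (compression)
  Rx@0 = -151.1700 N
  Ry@0 = -291.0038 N
  Ry@2 = +595.7738 N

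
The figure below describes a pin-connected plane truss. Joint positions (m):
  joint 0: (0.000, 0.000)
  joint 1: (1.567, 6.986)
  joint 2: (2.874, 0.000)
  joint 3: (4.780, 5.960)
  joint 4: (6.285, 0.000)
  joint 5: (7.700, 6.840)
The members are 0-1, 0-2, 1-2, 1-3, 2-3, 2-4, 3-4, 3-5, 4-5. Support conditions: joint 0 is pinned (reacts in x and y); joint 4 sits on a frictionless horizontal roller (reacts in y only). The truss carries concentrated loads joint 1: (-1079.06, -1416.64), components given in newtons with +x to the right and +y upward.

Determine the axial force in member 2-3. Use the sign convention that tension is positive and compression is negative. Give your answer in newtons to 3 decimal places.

-741.108

N=6 nodes, M=9 members, R=3 reactions → 2N=12, M+R=12
member 0 (0-1): L=7.1596, (cx,cy)=(0.2189,0.9758)
member 1 (0-2): L=2.8740, (cx,cy)=(1.0000,0.0000)
member 2 (1-2): L=7.1072, (cx,cy)=(0.1839,-0.9829)
member 3 (1-3): L=3.3728, (cx,cy)=(0.9526,-0.3042)
member 4 (2-3): L=6.2574, (cx,cy)=(0.3046,0.9525)
member 5 (2-4): L=3.4110, (cx,cy)=(1.0000,0.0000)
member 6 (3-4): L=6.1471, (cx,cy)=(0.2448,-0.9696)
member 7 (3-5): L=3.0497, (cx,cy)=(0.9575,0.2886)
member 8 (4-5): L=6.9848, (cx,cy)=(0.2026,0.9793)
solve A·x = −loads:
  F[0-1] = -2319.0783 N (compression)
  F[0-2] = -571.4894 N (compression)
  F[1-2] = +718.1382 N (tension)
  F[1-3] = +461.2858 N (tension)
  F[2-3] = -741.1082 N (compression)
  F[2-4] = -213.6826 N (compression)
  F[3-4] = +872.7737 N (tension)
  F[3-5] = -0.0000 N (tension)
  F[4-5] = -0.0000 N (tension)
  Rx@0 = +1079.0600 N
  Ry@0 = +2262.8513 N
  Ry@4 = -846.2113 N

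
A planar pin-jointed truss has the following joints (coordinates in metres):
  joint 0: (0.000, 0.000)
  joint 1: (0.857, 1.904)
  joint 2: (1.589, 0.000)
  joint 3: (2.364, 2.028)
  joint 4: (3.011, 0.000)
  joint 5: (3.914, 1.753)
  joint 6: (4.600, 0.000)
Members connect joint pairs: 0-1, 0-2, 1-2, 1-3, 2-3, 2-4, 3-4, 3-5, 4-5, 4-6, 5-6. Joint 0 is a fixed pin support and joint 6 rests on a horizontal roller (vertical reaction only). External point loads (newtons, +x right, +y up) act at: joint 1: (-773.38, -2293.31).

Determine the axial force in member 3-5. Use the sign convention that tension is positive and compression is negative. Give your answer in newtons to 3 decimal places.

-90.375

N=7 nodes, M=11 members, R=3 reactions → 2N=14, M+R=14
member 0 (0-1): L=2.0880, (cx,cy)=(0.4104,0.9119)
member 1 (0-2): L=1.5890, (cx,cy)=(1.0000,0.0000)
member 2 (1-2): L=2.0399, (cx,cy)=(0.3588,-0.9334)
member 3 (1-3): L=1.5121, (cx,cy)=(0.9966,0.0820)
member 4 (2-3): L=2.1710, (cx,cy)=(0.3570,0.9341)
member 5 (2-4): L=1.4220, (cx,cy)=(1.0000,0.0000)
member 6 (3-4): L=2.1287, (cx,cy)=(0.3039,-0.9527)
member 7 (3-5): L=1.5742, (cx,cy)=(0.9846,-0.1747)
member 8 (4-5): L=1.9719, (cx,cy)=(0.4579,0.8890)
member 9 (4-6): L=1.5890, (cx,cy)=(1.0000,0.0000)
member 10 (5-6): L=1.8824, (cx,cy)=(0.3644,-0.9312)
solve A·x = −loads:
  F[0-1] = -2397.4151 N (compression)
  F[0-2] = +210.6254 N (tension)
  F[1-2] = -129.2651 N (compression)
  F[1-3] = -164.7940 N (compression)
  F[2-3] = +129.1656 N (tension)
  F[2-4] = +118.1304 N (tension)
  F[3-4] = -95.8903 N (compression)
  F[3-5] = -90.3752 N (compression)
  F[4-5] = +102.7617 N (tension)
  F[4-6] = +41.9276 N (tension)
  F[5-6] = -115.0532 N (compression)
  Rx@0 = +773.3800 N
  Ry@0 = +2186.1684 N
  Ry@6 = +107.1416 N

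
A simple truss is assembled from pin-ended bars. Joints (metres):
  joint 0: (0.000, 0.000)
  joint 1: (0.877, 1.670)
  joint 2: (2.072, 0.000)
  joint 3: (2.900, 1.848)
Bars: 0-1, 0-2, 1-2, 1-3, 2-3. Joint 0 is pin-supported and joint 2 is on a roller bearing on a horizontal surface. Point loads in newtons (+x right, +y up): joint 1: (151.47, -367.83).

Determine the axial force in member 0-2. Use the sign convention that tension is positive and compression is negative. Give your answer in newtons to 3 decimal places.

198.764

N=4 nodes, M=5 members, R=3 reactions → 2N=8, M+R=8
member 0 (0-1): L=1.8863, (cx,cy)=(0.4649,0.8853)
member 1 (0-2): L=2.0720, (cx,cy)=(1.0000,0.0000)
member 2 (1-2): L=2.0535, (cx,cy)=(0.5819,-0.8132)
member 3 (1-3): L=2.0308, (cx,cy)=(0.9962,0.0876)
member 4 (2-3): L=2.0250, (cx,cy)=(0.4089,0.9126)
solve A·x = −loads:
  F[0-1] = -101.7220 N (compression)
  F[0-2] = +198.7644 N (tension)
  F[1-2] = -341.5613 N (compression)
  F[1-3] = +0.0000 N (tension)
  F[2-3] = -0.0000 N (compression)
  Rx@0 = -151.4700 N
  Ry@0 = +90.0589 N
  Ry@2 = +277.7711 N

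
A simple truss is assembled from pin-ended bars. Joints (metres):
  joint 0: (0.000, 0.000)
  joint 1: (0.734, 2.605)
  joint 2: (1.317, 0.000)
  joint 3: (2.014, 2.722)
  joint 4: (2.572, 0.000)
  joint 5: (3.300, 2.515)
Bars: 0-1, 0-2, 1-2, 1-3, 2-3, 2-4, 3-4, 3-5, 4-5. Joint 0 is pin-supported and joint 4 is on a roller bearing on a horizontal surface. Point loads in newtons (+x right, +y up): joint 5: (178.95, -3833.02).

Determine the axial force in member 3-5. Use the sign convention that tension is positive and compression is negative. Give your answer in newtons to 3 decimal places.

1246.954

N=6 nodes, M=9 members, R=3 reactions → 2N=12, M+R=12
member 0 (0-1): L=2.7064, (cx,cy)=(0.2712,0.9625)
member 1 (0-2): L=1.3170, (cx,cy)=(1.0000,0.0000)
member 2 (1-2): L=2.6694, (cx,cy)=(0.2184,-0.9759)
member 3 (1-3): L=1.2853, (cx,cy)=(0.9958,0.0910)
member 4 (2-3): L=2.8098, (cx,cy)=(0.2481,0.9687)
member 5 (2-4): L=1.2550, (cx,cy)=(1.0000,0.0000)
member 6 (3-4): L=2.7786, (cx,cy)=(0.2008,-0.9796)
member 7 (3-5): L=1.3026, (cx,cy)=(0.9873,-0.1589)
member 8 (4-5): L=2.6182, (cx,cy)=(0.2780,0.9606)
solve A·x = −loads:
  F[0-1] = +1308.9720 N (tension)
  F[0-2] = -176.0506 N (compression)
  F[1-2] = -1232.6133 N (compression)
  F[1-3] = +626.8028 N (tension)
  F[2-3] = +1241.6660 N (tension)
  F[2-4] = -753.2565 N (compression)
  F[3-4] = -1488.3993 N (compression)
  F[3-5] = +1246.9538 N (tension)
  F[4-5] = -3784.0734 N (compression)
  Rx@0 = -178.9500 N
  Ry@0 = -1259.9136 N
  Ry@4 = +5092.9336 N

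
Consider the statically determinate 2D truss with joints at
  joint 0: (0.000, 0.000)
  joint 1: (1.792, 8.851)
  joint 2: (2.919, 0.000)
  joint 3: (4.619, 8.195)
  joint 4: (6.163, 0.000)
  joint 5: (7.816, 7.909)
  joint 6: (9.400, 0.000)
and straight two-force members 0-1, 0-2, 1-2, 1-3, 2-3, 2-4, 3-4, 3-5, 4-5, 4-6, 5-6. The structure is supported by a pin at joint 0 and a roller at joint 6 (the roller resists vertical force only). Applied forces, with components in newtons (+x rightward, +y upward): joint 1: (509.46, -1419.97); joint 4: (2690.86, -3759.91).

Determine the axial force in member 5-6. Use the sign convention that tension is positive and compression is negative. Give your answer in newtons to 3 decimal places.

-3279.403

N=7 nodes, M=11 members, R=3 reactions → 2N=14, M+R=14
member 0 (0-1): L=9.0306, (cx,cy)=(0.1984,0.9801)
member 1 (0-2): L=2.9190, (cx,cy)=(1.0000,0.0000)
member 2 (1-2): L=8.9225, (cx,cy)=(0.1263,-0.9920)
member 3 (1-3): L=2.9021, (cx,cy)=(0.9741,-0.2260)
member 4 (2-3): L=8.3695, (cx,cy)=(0.2031,0.9792)
member 5 (2-4): L=3.2440, (cx,cy)=(1.0000,0.0000)
member 6 (3-4): L=8.3392, (cx,cy)=(0.1852,-0.9827)
member 7 (3-5): L=3.2098, (cx,cy)=(0.9960,-0.0891)
member 8 (4-5): L=8.0799, (cx,cy)=(0.2046,0.9788)
member 9 (4-6): L=3.2370, (cx,cy)=(1.0000,0.0000)
member 10 (5-6): L=8.0661, (cx,cy)=(0.1964,-0.9805)
solve A·x = −loads:
  F[0-1] = -2004.1889 N (compression)
  F[0-2] = +3598.0247 N (tension)
  F[1-2] = +784.1321 N (tension)
  F[1-3] = -1032.9440 N (compression)
  F[2-3] = -794.4121 N (compression)
  F[2-4] = +3858.4292 N (tension)
  F[3-4] = +671.5463 N (tension)
  F[3-5] = -1297.0652 N (compression)
  F[4-5] = +3166.9575 N (tension)
  F[4-6] = +644.0039 N (tension)
  F[5-6] = -3279.4029 N (compression)
  Rx@0 = -3200.3200 N
  Ry@0 = +1964.3330 N
  Ry@6 = +3215.5470 N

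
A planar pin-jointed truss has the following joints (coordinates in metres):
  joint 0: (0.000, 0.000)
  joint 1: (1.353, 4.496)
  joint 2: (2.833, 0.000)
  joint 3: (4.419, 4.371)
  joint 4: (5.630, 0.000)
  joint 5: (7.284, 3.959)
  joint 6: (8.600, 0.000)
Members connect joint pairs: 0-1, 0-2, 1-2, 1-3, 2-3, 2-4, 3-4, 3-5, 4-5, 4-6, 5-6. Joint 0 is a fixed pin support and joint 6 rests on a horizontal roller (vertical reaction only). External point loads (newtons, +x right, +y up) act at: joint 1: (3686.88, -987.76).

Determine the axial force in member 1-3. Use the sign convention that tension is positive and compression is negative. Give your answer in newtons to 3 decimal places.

N=7 nodes, M=11 members, R=3 reactions → 2N=14, M+R=14
member 0 (0-1): L=4.6952, (cx,cy)=(0.2882,0.9576)
member 1 (0-2): L=2.8330, (cx,cy)=(1.0000,0.0000)
member 2 (1-2): L=4.7333, (cx,cy)=(0.3127,-0.9499)
member 3 (1-3): L=3.0685, (cx,cy)=(0.9992,-0.0407)
member 4 (2-3): L=4.6498, (cx,cy)=(0.3411,0.9400)
member 5 (2-4): L=2.7970, (cx,cy)=(1.0000,0.0000)
member 6 (3-4): L=4.5357, (cx,cy)=(0.2670,-0.9637)
member 7 (3-5): L=2.8945, (cx,cy)=(0.9898,-0.1423)
member 8 (4-5): L=4.2906, (cx,cy)=(0.3855,0.9227)
member 9 (4-6): L=2.9700, (cx,cy)=(1.0000,0.0000)
member 10 (5-6): L=4.1720, (cx,cy)=(0.3154,-0.9489)
solve A·x = −loads:
  F[0-1] = +1143.6191 N (tension)
  F[0-2] = +3357.3250 N (tension)
  F[1-2] = -2076.5812 N (compression)
  F[1-3] = -2710.2771 N (compression)
  F[2-3] = +2098.2917 N (tension)
  F[2-4] = +1992.3278 N (tension)
  F[3-4] = -1941.3766 N (compression)
  F[3-5] = -1489.1516 N (compression)
  F[4-5] = +2027.6122 N (tension)
  F[4-6] = +692.3598 N (tension)
  F[5-6] = -2194.9248 N (compression)
  Rx@0 = -3686.8800 N
  Ry@0 = -1095.1065 N
  Ry@6 = +2082.8665 N

-2710.277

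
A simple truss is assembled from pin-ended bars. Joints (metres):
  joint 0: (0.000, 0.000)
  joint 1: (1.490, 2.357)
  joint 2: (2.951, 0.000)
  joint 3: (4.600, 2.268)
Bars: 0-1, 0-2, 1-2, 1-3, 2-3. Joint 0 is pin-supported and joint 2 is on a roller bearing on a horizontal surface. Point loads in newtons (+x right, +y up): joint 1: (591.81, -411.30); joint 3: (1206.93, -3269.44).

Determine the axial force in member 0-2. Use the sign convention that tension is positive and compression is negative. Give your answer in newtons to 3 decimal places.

N=4 nodes, M=5 members, R=3 reactions → 2N=8, M+R=8
member 0 (0-1): L=2.7885, (cx,cy)=(0.5343,0.8453)
member 1 (0-2): L=2.9510, (cx,cy)=(1.0000,0.0000)
member 2 (1-2): L=2.7731, (cx,cy)=(0.5269,-0.8500)
member 3 (1-3): L=3.1113, (cx,cy)=(0.9996,-0.0286)
member 4 (2-3): L=2.8041, (cx,cy)=(0.5881,0.8088)
solve A·x = −loads:
  F[0-1] = +3577.0802 N (tension)
  F[0-2] = -112.6505 N (compression)
  F[1-2] = -4159.4596 N (compression)
  F[1-3] = +3512.4337 N (tension)
  F[2-3] = -3918.0426 N (compression)
  Rx@0 = -1798.7400 N
  Ry@0 = -3023.5888 N
  Ry@2 = +6704.3288 N

-112.650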